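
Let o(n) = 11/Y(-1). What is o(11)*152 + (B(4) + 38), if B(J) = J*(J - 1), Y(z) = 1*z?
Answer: -1622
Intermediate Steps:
Y(z) = z
B(J) = J*(-1 + J)
o(n) = -11 (o(n) = 11/(-1) = 11*(-1) = -11)
o(11)*152 + (B(4) + 38) = -11*152 + (4*(-1 + 4) + 38) = -1672 + (4*3 + 38) = -1672 + (12 + 38) = -1672 + 50 = -1622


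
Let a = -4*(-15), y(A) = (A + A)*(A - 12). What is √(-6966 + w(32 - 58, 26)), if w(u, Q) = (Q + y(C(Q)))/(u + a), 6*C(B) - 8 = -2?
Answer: 2*I*√503285/17 ≈ 83.462*I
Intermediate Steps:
C(B) = 1 (C(B) = 4/3 + (⅙)*(-2) = 4/3 - ⅓ = 1)
y(A) = 2*A*(-12 + A) (y(A) = (2*A)*(-12 + A) = 2*A*(-12 + A))
a = 60
w(u, Q) = (-22 + Q)/(60 + u) (w(u, Q) = (Q + 2*1*(-12 + 1))/(u + 60) = (Q + 2*1*(-11))/(60 + u) = (Q - 22)/(60 + u) = (-22 + Q)/(60 + u))
√(-6966 + w(32 - 58, 26)) = √(-6966 + (-22 + 26)/(60 + (32 - 58))) = √(-6966 + 4/(60 - 26)) = √(-6966 + 4/34) = √(-6966 + (1/34)*4) = √(-6966 + 2/17) = √(-118420/17) = 2*I*√503285/17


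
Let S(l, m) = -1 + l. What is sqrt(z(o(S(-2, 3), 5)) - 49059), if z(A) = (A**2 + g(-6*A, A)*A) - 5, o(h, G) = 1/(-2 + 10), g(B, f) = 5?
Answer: 3*I*sqrt(348895)/8 ≈ 221.5*I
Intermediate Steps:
o(h, G) = 1/8
z(A) = -5 + A**2 + 5*A (z(A) = (A**2 + 5*A) - 5 = -5 + A**2 + 5*A)
sqrt(z(o(S(-2, 3), 5)) - 49059) = sqrt((-5 + (1/8)**2 + 5*(1/8)) - 49059) = sqrt((-5 + 1/64 + 5/8) - 49059) = sqrt(-279/64 - 49059) = sqrt(-3140055/64) = 3*I*sqrt(348895)/8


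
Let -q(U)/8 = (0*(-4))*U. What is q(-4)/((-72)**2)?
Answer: 0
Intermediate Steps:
q(U) = 0 (q(U) = -8*0*(-4)*U = -0*U = -8*0 = 0)
q(-4)/((-72)**2) = 0/((-72)**2) = 0/5184 = 0*(1/5184) = 0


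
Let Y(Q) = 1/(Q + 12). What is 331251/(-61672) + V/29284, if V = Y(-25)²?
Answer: -31526150237/5869509256 ≈ -5.3712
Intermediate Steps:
Y(Q) = 1/(12 + Q)
V = 1/169 (V = (1/(12 - 25))² = (1/(-13))² = (-1/13)² = 1/169 ≈ 0.0059172)
331251/(-61672) + V/29284 = 331251/(-61672) + (1/169)/29284 = 331251*(-1/61672) + (1/169)*(1/29284) = -331251/61672 + 1/4948996 = -31526150237/5869509256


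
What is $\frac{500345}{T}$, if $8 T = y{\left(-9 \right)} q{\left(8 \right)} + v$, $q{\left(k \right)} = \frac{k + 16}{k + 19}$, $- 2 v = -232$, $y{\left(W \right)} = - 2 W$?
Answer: $\frac{1000690}{33} \approx 30324.0$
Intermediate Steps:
$v = 116$ ($v = \left(- \frac{1}{2}\right) \left(-232\right) = 116$)
$q{\left(k \right)} = \frac{16 + k}{19 + k}$
$T = \frac{33}{2}$ ($T = \frac{\left(-2\right) \left(-9\right) \frac{16 + 8}{19 + 8} + 116}{8} = \frac{18 \cdot \frac{1}{27} \cdot 24 + 116}{8} = \frac{18 \cdot \frac{8}{9} + 116}{8} = \frac{16 + 116}{8} = \frac{1}{8} \cdot 132 = \frac{33}{2} \approx 16.5$)
$\frac{500345}{T} = \frac{500345}{\frac{33}{2}} = 500345 \cdot \frac{2}{33} = \frac{1000690}{33}$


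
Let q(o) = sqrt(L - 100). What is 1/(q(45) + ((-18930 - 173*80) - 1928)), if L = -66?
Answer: -17349/601975685 - I*sqrt(166)/1203951370 ≈ -2.882e-5 - 1.0702e-8*I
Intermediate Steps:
q(o) = I*sqrt(166) (q(o) = sqrt(-66 - 100) = sqrt(-166) = I*sqrt(166))
1/(q(45) + ((-18930 - 173*80) - 1928)) = 1/(I*sqrt(166) + ((-18930 - 173*80) - 1928)) = 1/(I*sqrt(166) + ((-18930 - 13840) - 1928)) = 1/(I*sqrt(166) + (-32770 - 1928)) = 1/(I*sqrt(166) - 34698) = 1/(-34698 + I*sqrt(166))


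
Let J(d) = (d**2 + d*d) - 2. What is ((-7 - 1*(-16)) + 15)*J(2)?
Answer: 144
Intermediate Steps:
J(d) = -2 + 2*d**2 (J(d) = (d**2 + d**2) - 2 = 2*d**2 - 2 = -2 + 2*d**2)
((-7 - 1*(-16)) + 15)*J(2) = ((-7 - 1*(-16)) + 15)*(-2 + 2*2**2) = ((-7 + 16) + 15)*(-2 + 2*4) = (9 + 15)*(-2 + 8) = 24*6 = 144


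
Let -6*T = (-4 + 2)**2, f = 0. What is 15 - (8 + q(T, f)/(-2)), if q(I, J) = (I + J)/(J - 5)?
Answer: 106/15 ≈ 7.0667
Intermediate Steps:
T = -2/3 (T = -(-4 + 2)**2/6 = -1/6*(-2)**2 = -1/6*4 = -2/3 ≈ -0.66667)
q(I, J) = (I + J)/(-5 + J)
15 - (8 + q(T, f)/(-2)) = 15 - (8 + ((-2/3 + 0)/(-5 + 0))/(-2)) = 15 - (8 - (-2)/(2*(-5)*3)) = 15 - (8 - (-1)*(-2)/(10*3)) = 15 - (8 - 1/2*2/15) = 15 - (8 - 1/15) = 15 - 1*119/15 = 15 - 119/15 = 106/15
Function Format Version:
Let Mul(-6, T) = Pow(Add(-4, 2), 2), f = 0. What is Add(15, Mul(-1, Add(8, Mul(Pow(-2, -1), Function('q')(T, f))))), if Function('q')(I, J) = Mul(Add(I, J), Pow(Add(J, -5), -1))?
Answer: Rational(106, 15) ≈ 7.0667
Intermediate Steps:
T = Rational(-2, 3) (T = Mul(Rational(-1, 6), Pow(Add(-4, 2), 2)) = Mul(Rational(-1, 6), Pow(-2, 2)) = Mul(Rational(-1, 6), 4) = Rational(-2, 3) ≈ -0.66667)
Function('q')(I, J) = Mul(Pow(Add(-5, J), -1), Add(I, J)) (Function('q')(I, J) = Mul(Add(I, J), Pow(Add(-5, J), -1)) = Mul(Pow(Add(-5, J), -1), Add(I, J)))
Add(15, Mul(-1, Add(8, Mul(Pow(-2, -1), Function('q')(T, f))))) = Add(15, Mul(-1, Add(8, Mul(Pow(-2, -1), Mul(Pow(Add(-5, 0), -1), Add(Rational(-2, 3), 0)))))) = Add(15, Mul(-1, Add(8, Mul(Rational(-1, 2), Mul(Pow(-5, -1), Rational(-2, 3)))))) = Add(15, Mul(-1, Add(8, Mul(Rational(-1, 2), Mul(Rational(-1, 5), Rational(-2, 3)))))) = Add(15, Mul(-1, Add(8, Mul(Rational(-1, 2), Rational(2, 15))))) = Add(15, Mul(-1, Add(8, Rational(-1, 15)))) = Add(15, Mul(-1, Rational(119, 15))) = Add(15, Rational(-119, 15)) = Rational(106, 15)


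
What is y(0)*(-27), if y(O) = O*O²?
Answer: 0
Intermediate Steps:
y(O) = O³
y(0)*(-27) = 0³*(-27) = 0*(-27) = 0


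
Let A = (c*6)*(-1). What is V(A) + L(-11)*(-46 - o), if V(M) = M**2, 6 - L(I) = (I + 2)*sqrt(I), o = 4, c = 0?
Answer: -300 - 450*I*sqrt(11) ≈ -300.0 - 1492.5*I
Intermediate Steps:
A = 0 (A = (0*6)*(-1) = 0*(-1) = 0)
L(I) = 6 - sqrt(I)*(2 + I) (L(I) = 6 - (I + 2)*sqrt(I) = 6 - (2 + I)*sqrt(I) = 6 - sqrt(I)*(2 + I))
V(A) + L(-11)*(-46 - o) = 0**2 + (6 - (-11)**(3/2) - 2*I*sqrt(11))*(-46 - 1*4) = 0 + (6 - (-11)*I*sqrt(11) - 2*I*sqrt(11))*(-46 - 4) = 0 + (6 + 11*I*sqrt(11) - 2*I*sqrt(11))*(-50) = 0 + (6 + 9*I*sqrt(11))*(-50) = 0 + (-300 - 450*I*sqrt(11)) = -300 - 450*I*sqrt(11)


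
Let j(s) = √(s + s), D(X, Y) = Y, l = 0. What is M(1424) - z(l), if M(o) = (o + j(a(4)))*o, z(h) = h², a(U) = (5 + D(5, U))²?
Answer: 2027776 + 12816*√2 ≈ 2.0459e+6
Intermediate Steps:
a(U) = (5 + U)²
j(s) = √2*√s (j(s) = √(2*s) = √2*√s)
M(o) = o*(o + 9*√2) (M(o) = (o + √2*√((5 + 4)²))*o = (o + √2*√(9²))*o = (o + √2*√81)*o = (o + √2*9)*o = (o + 9*√2)*o = o*(o + 9*√2))
M(1424) - z(l) = 1424*(1424 + 9*√2) - 1*0² = (2027776 + 12816*√2) - 1*0 = (2027776 + 12816*√2) + 0 = 2027776 + 12816*√2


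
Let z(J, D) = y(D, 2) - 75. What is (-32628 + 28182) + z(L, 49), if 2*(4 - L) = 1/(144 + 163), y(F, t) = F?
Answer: -4472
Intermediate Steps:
L = 2455/614 (L = 4 - 1/(2*(144 + 163)) = 4 - ½/307 = 4 - ½*1/307 = 4 - 1/614 = 2455/614 ≈ 3.9984)
z(J, D) = -75 + D (z(J, D) = D - 75 = -75 + D)
(-32628 + 28182) + z(L, 49) = (-32628 + 28182) + (-75 + 49) = -4446 - 26 = -4472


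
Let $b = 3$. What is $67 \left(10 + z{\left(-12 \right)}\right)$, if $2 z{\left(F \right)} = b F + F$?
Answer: $-938$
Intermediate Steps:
$z{\left(F \right)} = 2 F$ ($z{\left(F \right)} = \frac{3 F + F}{2} = \frac{4 F}{2} = 2 F$)
$67 \left(10 + z{\left(-12 \right)}\right) = 67 \left(10 + 2 \left(-12\right)\right) = 67 \left(10 - 24\right) = 67 \left(-14\right) = -938$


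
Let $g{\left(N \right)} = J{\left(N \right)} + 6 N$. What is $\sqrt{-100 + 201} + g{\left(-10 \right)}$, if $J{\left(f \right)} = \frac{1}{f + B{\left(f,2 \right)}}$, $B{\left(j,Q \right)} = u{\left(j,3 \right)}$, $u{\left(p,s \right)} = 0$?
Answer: $- \frac{601}{10} + \sqrt{101} \approx -50.05$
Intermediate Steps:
$B{\left(j,Q \right)} = 0$
$J{\left(f \right)} = \frac{1}{f}$ ($J{\left(f \right)} = \frac{1}{f + 0} = \frac{1}{f}$)
$g{\left(N \right)} = \frac{1}{N} + 6 N$
$\sqrt{-100 + 201} + g{\left(-10 \right)} = \sqrt{-100 + 201} + \left(\frac{1}{-10} + 6 \left(-10\right)\right) = \sqrt{101} - \frac{601}{10} = - \frac{601}{10} + \sqrt{101}$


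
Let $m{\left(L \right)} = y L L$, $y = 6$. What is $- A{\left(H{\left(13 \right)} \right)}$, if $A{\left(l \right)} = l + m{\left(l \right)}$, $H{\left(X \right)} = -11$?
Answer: $-715$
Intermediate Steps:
$m{\left(L \right)} = 6 L^{2}$ ($m{\left(L \right)} = 6 L L = 6 L^{2}$)
$A{\left(l \right)} = l + 6 l^{2}$
$- A{\left(H{\left(13 \right)} \right)} = - \left(-11\right) \left(1 + 6 \left(-11\right)\right) = - \left(-11\right) \left(1 - 66\right) = - \left(-11\right) \left(-65\right) = \left(-1\right) 715 = -715$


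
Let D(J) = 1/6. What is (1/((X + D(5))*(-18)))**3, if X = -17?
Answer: 1/27818127 ≈ 3.5948e-8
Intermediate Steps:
D(J) = 1/6 (D(J) = 1*(1/6) = 1/6)
(1/((X + D(5))*(-18)))**3 = (1/((-17 + 1/6)*(-18)))**3 = (-1/18/(-101/6))**3 = (-6/101*(-1/18))**3 = (1/303)**3 = 1/27818127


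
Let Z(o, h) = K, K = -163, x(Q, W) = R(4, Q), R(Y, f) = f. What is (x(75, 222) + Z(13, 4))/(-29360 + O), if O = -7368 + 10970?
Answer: 44/12879 ≈ 0.0034164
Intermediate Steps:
x(Q, W) = Q
Z(o, h) = -163
O = 3602
(x(75, 222) + Z(13, 4))/(-29360 + O) = (75 - 163)/(-29360 + 3602) = -88/(-25758) = -88*(-1/25758) = 44/12879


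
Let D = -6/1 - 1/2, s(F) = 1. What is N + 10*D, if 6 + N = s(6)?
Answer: -70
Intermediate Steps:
N = -5 (N = -6 + 1 = -5)
D = -13/2 (D = -6*1 - 1*½ = -6 - ½ = -13/2 ≈ -6.5000)
N + 10*D = -5 + 10*(-13/2) = -5 - 65 = -70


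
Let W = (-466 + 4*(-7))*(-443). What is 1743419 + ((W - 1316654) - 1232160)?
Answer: -586553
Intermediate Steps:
W = 218842 (W = (-466 - 28)*(-443) = -494*(-443) = 218842)
1743419 + ((W - 1316654) - 1232160) = 1743419 + ((218842 - 1316654) - 1232160) = 1743419 + (-1097812 - 1232160) = 1743419 - 2329972 = -586553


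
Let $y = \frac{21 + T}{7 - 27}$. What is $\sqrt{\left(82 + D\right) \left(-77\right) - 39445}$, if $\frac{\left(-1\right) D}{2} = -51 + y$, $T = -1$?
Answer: $i \sqrt{53767} \approx 231.88 i$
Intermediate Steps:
$y = -1$ ($y = \frac{21 - 1}{7 - 27} = \frac{20}{-20} = 20 \left(- \frac{1}{20}\right) = -1$)
$D = 104$ ($D = - 2 \left(-51 - 1\right) = \left(-2\right) \left(-52\right) = 104$)
$\sqrt{\left(82 + D\right) \left(-77\right) - 39445} = \sqrt{\left(82 + 104\right) \left(-77\right) - 39445} = \sqrt{186 \left(-77\right) - 39445} = \sqrt{-14322 - 39445} = \sqrt{-53767} = i \sqrt{53767}$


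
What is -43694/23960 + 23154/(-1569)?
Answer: -103887621/6265540 ≈ -16.581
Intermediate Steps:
-43694/23960 + 23154/(-1569) = -43694*1/23960 + 23154*(-1/1569) = -21847/11980 - 7718/523 = -103887621/6265540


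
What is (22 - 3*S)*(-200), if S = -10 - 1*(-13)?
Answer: -2600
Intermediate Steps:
S = 3 (S = -10 + 13 = 3)
(22 - 3*S)*(-200) = (22 - 3*3)*(-200) = (22 - 1*9)*(-200) = (22 - 9)*(-200) = 13*(-200) = -2600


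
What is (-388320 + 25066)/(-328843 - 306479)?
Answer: 181627/317661 ≈ 0.57176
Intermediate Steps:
(-388320 + 25066)/(-328843 - 306479) = -363254/(-635322) = -363254*(-1/635322) = 181627/317661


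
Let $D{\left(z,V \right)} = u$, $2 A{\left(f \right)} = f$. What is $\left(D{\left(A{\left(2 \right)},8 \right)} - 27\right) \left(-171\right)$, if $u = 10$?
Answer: $2907$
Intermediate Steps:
$A{\left(f \right)} = \frac{f}{2}$
$D{\left(z,V \right)} = 10$
$\left(D{\left(A{\left(2 \right)},8 \right)} - 27\right) \left(-171\right) = \left(10 - 27\right) \left(-171\right) = \left(-17\right) \left(-171\right) = 2907$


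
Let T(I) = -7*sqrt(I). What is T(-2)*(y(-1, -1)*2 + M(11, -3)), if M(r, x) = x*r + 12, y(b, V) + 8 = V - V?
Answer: 259*I*sqrt(2) ≈ 366.28*I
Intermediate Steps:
y(b, V) = -8 (y(b, V) = -8 + (V - V) = -8 + 0 = -8)
M(r, x) = 12 + r*x (M(r, x) = r*x + 12 = 12 + r*x)
T(-2)*(y(-1, -1)*2 + M(11, -3)) = (-7*I*sqrt(2))*(-8*2 + (12 + 11*(-3))) = (-7*I*sqrt(2))*(-16 + (12 - 33)) = (-7*I*sqrt(2))*(-16 - 21) = -7*I*sqrt(2)*(-37) = 259*I*sqrt(2)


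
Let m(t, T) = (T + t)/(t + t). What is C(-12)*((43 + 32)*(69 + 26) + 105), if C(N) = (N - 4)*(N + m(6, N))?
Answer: 1446000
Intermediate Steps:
m(t, T) = (T + t)/(2*t) (m(t, T) = (T + t)/((2*t)) = (T + t)*(1/(2*t)) = (T + t)/(2*t))
C(N) = (½ + 13*N/12)*(-4 + N) (C(N) = (N - 4)*(N + (½)*(N + 6)/6) = (-4 + N)*(N + (½)*(⅙)*(6 + N)) = (-4 + N)*(N + (½ + N/12)) = (-4 + N)*(½ + 13*N/12) = (½ + 13*N/12)*(-4 + N))
C(-12)*((43 + 32)*(69 + 26) + 105) = (-2 - 23/6*(-12) + (13/12)*(-12)²)*((43 + 32)*(69 + 26) + 105) = (-2 + 46 + (13/12)*144)*(75*95 + 105) = (-2 + 46 + 156)*(7125 + 105) = 200*7230 = 1446000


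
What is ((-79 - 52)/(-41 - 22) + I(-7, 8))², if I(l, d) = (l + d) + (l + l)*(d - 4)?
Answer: 11115556/3969 ≈ 2800.6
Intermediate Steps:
I(l, d) = d + l + 2*l*(-4 + d) (I(l, d) = (d + l) + (2*l)*(-4 + d) = (d + l) + 2*l*(-4 + d) = d + l + 2*l*(-4 + d))
((-79 - 52)/(-41 - 22) + I(-7, 8))² = ((-79 - 52)/(-41 - 22) + (8 - 7*(-7) + 2*8*(-7)))² = (-131/(-63) + (8 + 49 - 112))² = (-131*(-1/63) - 55)² = (131/63 - 55)² = (-3334/63)² = 11115556/3969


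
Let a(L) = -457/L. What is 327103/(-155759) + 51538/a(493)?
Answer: -3957710605677/71181863 ≈ -55600.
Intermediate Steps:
327103/(-155759) + 51538/a(493) = 327103/(-155759) + 51538/((-457/493)) = 327103*(-1/155759) + 51538/((-457*1/493)) = -327103/155759 + 51538/(-457/493) = -327103/155759 + 51538*(-493/457) = -327103/155759 - 25408234/457 = -3957710605677/71181863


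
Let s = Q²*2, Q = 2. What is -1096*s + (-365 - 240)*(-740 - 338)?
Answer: 643422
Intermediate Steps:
s = 8 (s = 2²*2 = 4*2 = 8)
-1096*s + (-365 - 240)*(-740 - 338) = -1096*8 + (-365 - 240)*(-740 - 338) = -8768 - 605*(-1078) = -8768 + 652190 = 643422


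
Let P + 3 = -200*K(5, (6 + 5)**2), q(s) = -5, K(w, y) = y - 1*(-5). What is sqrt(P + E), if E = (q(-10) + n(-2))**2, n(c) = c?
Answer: I*sqrt(25154) ≈ 158.6*I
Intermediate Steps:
K(w, y) = 5 + y (K(w, y) = y + 5 = 5 + y)
P = -25203 (P = -3 - 200*(5 + (6 + 5)**2) = -3 - 200*(5 + 11**2) = -3 - 200*(5 + 121) = -3 - 200*126 = -3 - 25200 = -25203)
E = 49 (E = (-5 - 2)**2 = (-7)**2 = 49)
sqrt(P + E) = sqrt(-25203 + 49) = sqrt(-25154) = I*sqrt(25154)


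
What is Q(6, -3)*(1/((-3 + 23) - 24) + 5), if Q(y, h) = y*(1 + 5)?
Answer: 171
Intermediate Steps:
Q(y, h) = 6*y (Q(y, h) = y*6 = 6*y)
Q(6, -3)*(1/((-3 + 23) - 24) + 5) = (6*6)*(1/((-3 + 23) - 24) + 5) = 36*(1/(20 - 24) + 5) = 36*(1/(-4) + 5) = 36*(-¼ + 5) = 36*(19/4) = 171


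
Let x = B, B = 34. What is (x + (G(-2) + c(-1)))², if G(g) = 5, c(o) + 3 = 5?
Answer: 1681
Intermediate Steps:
c(o) = 2 (c(o) = -3 + 5 = 2)
x = 34
(x + (G(-2) + c(-1)))² = (34 + (5 + 2))² = (34 + 7)² = 41² = 1681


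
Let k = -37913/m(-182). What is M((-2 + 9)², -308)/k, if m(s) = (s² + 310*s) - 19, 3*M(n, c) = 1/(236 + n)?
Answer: 4663/6483123 ≈ 0.00071925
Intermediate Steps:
M(n, c) = 1/(3*(236 + n))
m(s) = -19 + s² + 310*s
k = 37913/23315 (k = -37913/(-19 + (-182)² + 310*(-182)) = -37913/(-19 + 33124 - 56420) = -37913/(-23315) = -37913*(-1/23315) = 37913/23315 ≈ 1.6261)
M((-2 + 9)², -308)/k = (1/(3*(236 + (-2 + 9)²)))/(37913/23315) = (1/(3*(236 + 7²)))*(23315/37913) = (1/(3*(236 + 49)))*(23315/37913) = ((⅓)/285)*(23315/37913) = ((⅓)*(1/285))*(23315/37913) = (1/855)*(23315/37913) = 4663/6483123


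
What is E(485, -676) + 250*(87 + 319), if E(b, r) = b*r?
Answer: -226360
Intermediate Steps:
E(485, -676) + 250*(87 + 319) = 485*(-676) + 250*(87 + 319) = -327860 + 250*406 = -327860 + 101500 = -226360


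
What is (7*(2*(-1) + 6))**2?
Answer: 784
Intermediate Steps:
(7*(2*(-1) + 6))**2 = (7*(-2 + 6))**2 = (7*4)**2 = 28**2 = 784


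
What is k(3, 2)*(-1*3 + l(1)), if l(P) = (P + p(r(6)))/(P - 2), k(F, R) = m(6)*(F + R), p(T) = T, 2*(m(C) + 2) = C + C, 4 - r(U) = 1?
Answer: -140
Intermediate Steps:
r(U) = 3 (r(U) = 4 - 1*1 = 4 - 1 = 3)
m(C) = -2 + C (m(C) = -2 + (C + C)/2 = -2 + (2*C)/2 = -2 + C)
k(F, R) = 4*F + 4*R (k(F, R) = (-2 + 6)*(F + R) = 4*(F + R) = 4*F + 4*R)
l(P) = (3 + P)/(-2 + P) (l(P) = (P + 3)/(P - 2) = (3 + P)/(-2 + P))
k(3, 2)*(-1*3 + l(1)) = (4*3 + 4*2)*(-1*3 + (3 + 1)/(-2 + 1)) = (12 + 8)*(-3 + 4/(-1)) = 20*(-3 - 1*4) = 20*(-3 - 4) = 20*(-7) = -140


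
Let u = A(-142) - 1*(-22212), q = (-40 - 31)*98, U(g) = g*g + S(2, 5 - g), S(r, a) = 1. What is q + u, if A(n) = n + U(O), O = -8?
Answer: 15177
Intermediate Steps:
U(g) = 1 + g**2 (U(g) = g*g + 1 = g**2 + 1 = 1 + g**2)
A(n) = 65 + n (A(n) = n + (1 + (-8)**2) = n + (1 + 64) = n + 65 = 65 + n)
q = -6958 (q = -71*98 = -6958)
u = 22135 (u = (65 - 142) - 1*(-22212) = -77 + 22212 = 22135)
q + u = -6958 + 22135 = 15177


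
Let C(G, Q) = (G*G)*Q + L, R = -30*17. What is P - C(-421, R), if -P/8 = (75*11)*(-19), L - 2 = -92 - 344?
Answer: 90518744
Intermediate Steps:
L = -434 (L = 2 + (-92 - 344) = 2 - 436 = -434)
R = -510
P = 125400 (P = -8*75*11*(-19) = -6600*(-19) = -8*(-15675) = 125400)
C(G, Q) = -434 + Q*G² (C(G, Q) = (G*G)*Q - 434 = G²*Q - 434 = Q*G² - 434 = -434 + Q*G²)
P - C(-421, R) = 125400 - (-434 - 510*(-421)²) = 125400 - (-434 - 510*177241) = 125400 - (-434 - 90392910) = 125400 - 1*(-90393344) = 125400 + 90393344 = 90518744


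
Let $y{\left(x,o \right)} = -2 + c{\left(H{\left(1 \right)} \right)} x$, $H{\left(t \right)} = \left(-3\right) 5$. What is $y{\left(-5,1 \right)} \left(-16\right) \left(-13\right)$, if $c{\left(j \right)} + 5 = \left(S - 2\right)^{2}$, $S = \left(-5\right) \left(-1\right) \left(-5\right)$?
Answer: $-753376$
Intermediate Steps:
$H{\left(t \right)} = -15$
$S = -25$ ($S = 5 \left(-5\right) = -25$)
$c{\left(j \right)} = 724$ ($c{\left(j \right)} = -5 + \left(-25 - 2\right)^{2} = -5 + \left(-27\right)^{2} = -5 + 729 = 724$)
$y{\left(x,o \right)} = -2 + 724 x$
$y{\left(-5,1 \right)} \left(-16\right) \left(-13\right) = \left(-2 + 724 \left(-5\right)\right) \left(-16\right) \left(-13\right) = \left(-2 - 3620\right) \left(-16\right) \left(-13\right) = \left(-3622\right) \left(-16\right) \left(-13\right) = 57952 \left(-13\right) = -753376$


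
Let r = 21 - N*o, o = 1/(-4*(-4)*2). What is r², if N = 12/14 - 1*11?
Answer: 22800625/50176 ≈ 454.41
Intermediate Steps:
N = -71/7 (N = 12*(1/14) - 11 = 6/7 - 11 = -71/7 ≈ -10.143)
o = 1/32 (o = 1/(16*2) = 1/32 ≈ 0.031250)
r = 4775/224 (r = 21 - (-71)/(7*32) = 21 - 1*(-71/224) = 21 + 71/224 = 4775/224 ≈ 21.317)
r² = (4775/224)² = 22800625/50176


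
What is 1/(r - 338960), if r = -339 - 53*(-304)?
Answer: -1/323187 ≈ -3.0942e-6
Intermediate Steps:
r = 15773 (r = -339 + 16112 = 15773)
1/(r - 338960) = 1/(15773 - 338960) = 1/(-323187) = -1/323187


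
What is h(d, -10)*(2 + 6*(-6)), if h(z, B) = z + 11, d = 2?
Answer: -442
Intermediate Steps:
h(z, B) = 11 + z
h(d, -10)*(2 + 6*(-6)) = (11 + 2)*(2 + 6*(-6)) = 13*(2 - 36) = 13*(-34) = -442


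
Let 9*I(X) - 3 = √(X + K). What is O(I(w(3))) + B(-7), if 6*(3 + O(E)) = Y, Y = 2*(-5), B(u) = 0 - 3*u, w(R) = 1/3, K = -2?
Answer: 49/3 ≈ 16.333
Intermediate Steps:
w(R) = ⅓ (w(R) = 1*(⅓) = ⅓)
I(X) = ⅓ + √(-2 + X)/9 (I(X) = ⅓ + √(X - 2)/9 = ⅓ + √(-2 + X)/9)
B(u) = -3*u
Y = -10
O(E) = -14/3 (O(E) = -3 + (⅙)*(-10) = -3 - 5/3 = -14/3)
O(I(w(3))) + B(-7) = -14/3 - 3*(-7) = -14/3 + 21 = 49/3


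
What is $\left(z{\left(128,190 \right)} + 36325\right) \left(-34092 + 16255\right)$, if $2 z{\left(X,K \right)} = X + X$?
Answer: $-650212161$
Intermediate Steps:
$z{\left(X,K \right)} = X$ ($z{\left(X,K \right)} = \frac{X + X}{2} = \frac{2 X}{2} = X$)
$\left(z{\left(128,190 \right)} + 36325\right) \left(-34092 + 16255\right) = \left(128 + 36325\right) \left(-34092 + 16255\right) = 36453 \left(-17837\right) = -650212161$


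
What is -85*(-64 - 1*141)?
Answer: 17425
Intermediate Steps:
-85*(-64 - 1*141) = -85*(-64 - 141) = -85*(-205) = 17425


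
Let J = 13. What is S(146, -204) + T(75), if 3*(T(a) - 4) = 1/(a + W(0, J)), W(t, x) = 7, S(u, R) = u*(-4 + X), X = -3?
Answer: -250427/246 ≈ -1018.0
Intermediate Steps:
S(u, R) = -7*u (S(u, R) = u*(-4 - 3) = u*(-7) = -7*u)
T(a) = 4 + 1/(3*(7 + a)) (T(a) = 4 + 1/(3*(a + 7)) = 4 + 1/(3*(7 + a)))
S(146, -204) + T(75) = -7*146 + (85 + 12*75)/(3*(7 + 75)) = -1022 + (⅓)*(85 + 900)/82 = -1022 + (⅓)*(1/82)*985 = -1022 + 985/246 = -250427/246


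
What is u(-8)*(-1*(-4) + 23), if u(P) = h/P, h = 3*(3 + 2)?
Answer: -405/8 ≈ -50.625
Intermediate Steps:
h = 15 (h = 3*5 = 15)
u(P) = 15/P
u(-8)*(-1*(-4) + 23) = (15/(-8))*(-1*(-4) + 23) = (15*(-⅛))*(4 + 23) = -15/8*27 = -405/8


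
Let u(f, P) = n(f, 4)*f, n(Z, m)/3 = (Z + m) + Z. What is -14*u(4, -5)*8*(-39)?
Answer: 628992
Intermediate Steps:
n(Z, m) = 3*m + 6*Z (n(Z, m) = 3*((Z + m) + Z) = 3*(m + 2*Z) = 3*m + 6*Z)
u(f, P) = f*(12 + 6*f) (u(f, P) = (3*4 + 6*f)*f = (12 + 6*f)*f = f*(12 + 6*f))
-14*u(4, -5)*8*(-39) = -14*6*4*(2 + 4)*8*(-39) = -14*6*4*6*8*(-39) = -2016*8*(-39) = -14*1152*(-39) = -16128*(-39) = 628992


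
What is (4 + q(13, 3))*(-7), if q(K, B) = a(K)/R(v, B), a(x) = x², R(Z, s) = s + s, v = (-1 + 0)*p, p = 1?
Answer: -1351/6 ≈ -225.17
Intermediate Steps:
v = -1 (v = (-1 + 0)*1 = -1*1 = -1)
R(Z, s) = 2*s
q(K, B) = K²/(2*B) (q(K, B) = K²/((2*B)) = K²*(1/(2*B)) = K²/(2*B))
(4 + q(13, 3))*(-7) = (4 + (½)*13²/3)*(-7) = (4 + (½)*(⅓)*169)*(-7) = (4 + 169/6)*(-7) = (193/6)*(-7) = -1351/6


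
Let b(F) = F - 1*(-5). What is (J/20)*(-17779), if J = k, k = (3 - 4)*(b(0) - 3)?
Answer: 17779/10 ≈ 1777.9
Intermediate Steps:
b(F) = 5 + F (b(F) = F + 5 = 5 + F)
k = -2 (k = (3 - 4)*((5 + 0) - 3) = -(5 - 3) = -1*2 = -2)
J = -2
(J/20)*(-17779) = -2/20*(-17779) = -2*1/20*(-17779) = -⅒*(-17779) = 17779/10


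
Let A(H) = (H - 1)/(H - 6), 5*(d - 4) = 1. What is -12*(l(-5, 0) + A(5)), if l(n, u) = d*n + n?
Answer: 360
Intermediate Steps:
d = 21/5 (d = 4 + (⅕)*1 = 4 + ⅕ = 21/5 ≈ 4.2000)
A(H) = (-1 + H)/(-6 + H)
l(n, u) = 26*n/5 (l(n, u) = 21*n/5 + n = 26*n/5)
-12*(l(-5, 0) + A(5)) = -12*((26/5)*(-5) + (-1 + 5)/(-6 + 5)) = -12*(-26 + 4/(-1)) = -12*(-26 - 1*4) = -12*(-26 - 4) = -12*(-30) = 360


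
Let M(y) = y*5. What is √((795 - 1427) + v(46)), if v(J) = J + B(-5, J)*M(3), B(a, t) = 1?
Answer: I*√571 ≈ 23.896*I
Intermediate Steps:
M(y) = 5*y
v(J) = 15 + J (v(J) = J + 1*(5*3) = J + 1*15 = J + 15 = 15 + J)
√((795 - 1427) + v(46)) = √((795 - 1427) + (15 + 46)) = √(-632 + 61) = √(-571) = I*√571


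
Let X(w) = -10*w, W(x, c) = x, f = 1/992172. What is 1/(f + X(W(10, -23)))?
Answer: -992172/99217199 ≈ -0.010000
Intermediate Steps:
f = 1/992172 ≈ 1.0079e-6
1/(f + X(W(10, -23))) = 1/(1/992172 - 10*10) = 1/(1/992172 - 100) = 1/(-99217199/992172) = -992172/99217199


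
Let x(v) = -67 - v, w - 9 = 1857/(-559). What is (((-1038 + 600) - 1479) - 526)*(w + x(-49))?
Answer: 16827384/559 ≈ 30103.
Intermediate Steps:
w = 3174/559 (w = 9 + 1857/(-559) = 9 + 1857*(-1/559) = 9 - 1857/559 = 3174/559 ≈ 5.6780)
(((-1038 + 600) - 1479) - 526)*(w + x(-49)) = (((-1038 + 600) - 1479) - 526)*(3174/559 + (-67 - 1*(-49))) = ((-438 - 1479) - 526)*(3174/559 + (-67 + 49)) = (-1917 - 526)*(3174/559 - 18) = -2443*(-6888/559) = 16827384/559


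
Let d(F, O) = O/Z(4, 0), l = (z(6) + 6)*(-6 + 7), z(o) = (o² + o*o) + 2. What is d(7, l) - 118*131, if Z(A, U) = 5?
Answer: -15442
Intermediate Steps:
z(o) = 2 + 2*o² (z(o) = (o² + o²) + 2 = 2*o² + 2 = 2 + 2*o²)
l = 80 (l = ((2 + 2*6²) + 6)*(-6 + 7) = ((2 + 2*36) + 6)*1 = ((2 + 72) + 6)*1 = (74 + 6)*1 = 80*1 = 80)
d(F, O) = O/5
d(7, l) - 118*131 = (⅕)*80 - 118*131 = 16 - 15458 = -15442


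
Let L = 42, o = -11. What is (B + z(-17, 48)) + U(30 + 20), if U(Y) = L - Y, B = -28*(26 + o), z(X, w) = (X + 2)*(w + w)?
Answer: -1868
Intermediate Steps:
z(X, w) = 2*w*(2 + X) (z(X, w) = (2 + X)*(2*w) = 2*w*(2 + X))
B = -420 (B = -28*(26 - 11) = -28*15 = -420)
U(Y) = 42 - Y
(B + z(-17, 48)) + U(30 + 20) = (-420 + 2*48*(2 - 17)) + (42 - (30 + 20)) = (-420 + 2*48*(-15)) + (42 - 1*50) = (-420 - 1440) + (42 - 50) = -1860 - 8 = -1868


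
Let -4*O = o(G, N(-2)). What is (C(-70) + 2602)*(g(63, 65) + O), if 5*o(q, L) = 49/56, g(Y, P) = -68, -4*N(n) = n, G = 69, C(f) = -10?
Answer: -881847/5 ≈ -1.7637e+5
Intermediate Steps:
N(n) = -n/4
o(q, L) = 7/40 (o(q, L) = (49/56)/5 = (49*(1/56))/5 = (⅕)*(7/8) = 7/40)
O = -7/160 (O = -¼*7/40 = -7/160 ≈ -0.043750)
(C(-70) + 2602)*(g(63, 65) + O) = (-10 + 2602)*(-68 - 7/160) = 2592*(-10887/160) = -881847/5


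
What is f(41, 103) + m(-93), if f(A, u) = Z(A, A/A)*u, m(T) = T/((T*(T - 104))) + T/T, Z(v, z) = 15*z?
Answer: 304561/197 ≈ 1546.0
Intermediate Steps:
m(T) = 1 + 1/(-104 + T) (m(T) = T/((T*(-104 + T))) + 1 = T*(1/(T*(-104 + T))) + 1 = 1/(-104 + T) + 1 = 1 + 1/(-104 + T))
f(A, u) = 15*u (f(A, u) = (15*(A/A))*u = (15*1)*u = 15*u)
f(41, 103) + m(-93) = 15*103 + (-103 - 93)/(-104 - 93) = 1545 - 196/(-197) = 1545 - 1/197*(-196) = 1545 + 196/197 = 304561/197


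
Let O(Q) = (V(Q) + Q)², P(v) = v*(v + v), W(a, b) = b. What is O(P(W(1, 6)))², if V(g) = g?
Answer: 429981696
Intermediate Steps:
P(v) = 2*v² (P(v) = v*(2*v) = 2*v²)
O(Q) = 4*Q² (O(Q) = (Q + Q)² = (2*Q)² = 4*Q²)
O(P(W(1, 6)))² = (4*(2*6²)²)² = (4*(2*36)²)² = (4*72²)² = (4*5184)² = 20736² = 429981696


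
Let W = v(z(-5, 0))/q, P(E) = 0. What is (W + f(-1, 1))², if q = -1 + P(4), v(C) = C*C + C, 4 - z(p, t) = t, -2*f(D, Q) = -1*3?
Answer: 1369/4 ≈ 342.25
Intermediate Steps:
f(D, Q) = 3/2 (f(D, Q) = -(-1)*3/2 = -½*(-3) = 3/2)
z(p, t) = 4 - t
v(C) = C + C² (v(C) = C² + C = C + C²)
q = -1 (q = -1 + 0 = -1)
W = -20 (W = ((4 - 1*0)*(1 + (4 - 1*0)))/(-1) = ((4 + 0)*(1 + (4 + 0)))*(-1) = (4*(1 + 4))*(-1) = (4*5)*(-1) = 20*(-1) = -20)
(W + f(-1, 1))² = (-20 + 3/2)² = (-37/2)² = 1369/4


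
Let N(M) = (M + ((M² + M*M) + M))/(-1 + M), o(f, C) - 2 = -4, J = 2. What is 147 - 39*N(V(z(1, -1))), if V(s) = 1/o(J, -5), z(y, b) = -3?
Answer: 134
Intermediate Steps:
o(f, C) = -2 (o(f, C) = 2 - 4 = -2)
V(s) = -½ (V(s) = 1/(-2) = -½)
N(M) = (2*M + 2*M²)/(-1 + M) (N(M) = (M + ((M² + M²) + M))/(-1 + M) = (M + (2*M² + M))/(-1 + M) = (M + (M + 2*M²))/(-1 + M) = (2*M + 2*M²)/(-1 + M))
147 - 39*N(V(z(1, -1))) = 147 - 78*(-1)*(1 - ½)/(2*(-1 - ½)) = 147 - 78*(-1)/(2*(-3/2)*2) = 147 - 78*(-1)*(-2)/(2*3*2) = 147 - 39*⅓ = 147 - 13 = 134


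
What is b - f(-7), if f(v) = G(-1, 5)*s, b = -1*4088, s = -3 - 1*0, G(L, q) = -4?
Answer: -4100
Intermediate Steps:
s = -3 (s = -3 + 0 = -3)
b = -4088
f(v) = 12 (f(v) = -4*(-3) = 12)
b - f(-7) = -4088 - 1*12 = -4088 - 12 = -4100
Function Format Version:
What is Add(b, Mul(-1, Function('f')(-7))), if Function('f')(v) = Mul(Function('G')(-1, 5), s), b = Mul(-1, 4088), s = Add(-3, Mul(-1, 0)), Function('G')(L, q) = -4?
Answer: -4100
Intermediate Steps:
s = -3 (s = Add(-3, 0) = -3)
b = -4088
Function('f')(v) = 12 (Function('f')(v) = Mul(-4, -3) = 12)
Add(b, Mul(-1, Function('f')(-7))) = Add(-4088, Mul(-1, 12)) = Add(-4088, -12) = -4100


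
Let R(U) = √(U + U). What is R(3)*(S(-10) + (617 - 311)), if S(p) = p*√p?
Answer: 306*√6 - 20*I*√15 ≈ 749.54 - 77.46*I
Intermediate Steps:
S(p) = p^(3/2)
R(U) = √2*√U (R(U) = √(2*U) = √2*√U)
R(3)*(S(-10) + (617 - 311)) = (√2*√3)*((-10)^(3/2) + (617 - 311)) = √6*(-10*I*√10 + 306) = √6*(306 - 10*I*√10)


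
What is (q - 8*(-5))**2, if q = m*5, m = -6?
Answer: 100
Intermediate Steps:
q = -30 (q = -6*5 = -30)
(q - 8*(-5))**2 = (-30 - 8*(-5))**2 = (-30 + 40)**2 = 10**2 = 100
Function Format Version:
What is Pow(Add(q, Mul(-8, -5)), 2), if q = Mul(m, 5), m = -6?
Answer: 100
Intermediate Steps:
q = -30 (q = Mul(-6, 5) = -30)
Pow(Add(q, Mul(-8, -5)), 2) = Pow(Add(-30, Mul(-8, -5)), 2) = Pow(Add(-30, 40), 2) = Pow(10, 2) = 100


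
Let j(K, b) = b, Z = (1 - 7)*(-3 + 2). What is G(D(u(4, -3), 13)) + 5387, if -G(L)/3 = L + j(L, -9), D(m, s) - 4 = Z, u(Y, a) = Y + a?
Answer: 5384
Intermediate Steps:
Z = 6 (Z = -6*(-1) = 6)
D(m, s) = 10 (D(m, s) = 4 + 6 = 10)
G(L) = 27 - 3*L (G(L) = -3*(L - 9) = -3*(-9 + L) = 27 - 3*L)
G(D(u(4, -3), 13)) + 5387 = (27 - 3*10) + 5387 = (27 - 30) + 5387 = -3 + 5387 = 5384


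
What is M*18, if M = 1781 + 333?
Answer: 38052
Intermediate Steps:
M = 2114
M*18 = 2114*18 = 38052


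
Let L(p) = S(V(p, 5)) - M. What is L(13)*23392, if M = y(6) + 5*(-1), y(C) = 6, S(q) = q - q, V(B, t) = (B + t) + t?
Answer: -23392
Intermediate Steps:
V(B, t) = B + 2*t
S(q) = 0
M = 1 (M = 6 + 5*(-1) = 6 - 5 = 1)
L(p) = -1 (L(p) = 0 - 1*1 = 0 - 1 = -1)
L(13)*23392 = -1*23392 = -23392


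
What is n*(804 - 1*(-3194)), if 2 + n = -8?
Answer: -39980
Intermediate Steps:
n = -10 (n = -2 - 8 = -10)
n*(804 - 1*(-3194)) = -10*(804 - 1*(-3194)) = -10*(804 + 3194) = -10*3998 = -39980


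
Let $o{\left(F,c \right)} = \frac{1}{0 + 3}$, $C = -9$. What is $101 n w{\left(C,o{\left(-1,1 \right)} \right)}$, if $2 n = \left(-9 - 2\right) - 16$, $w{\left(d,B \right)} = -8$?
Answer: $10908$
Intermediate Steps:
$o{\left(F,c \right)} = \frac{1}{3}$
$n = - \frac{27}{2}$ ($n = \frac{\left(-9 - 2\right) - 16}{2} = \frac{-11 - 16}{2} = \frac{1}{2} \left(-27\right) = - \frac{27}{2} \approx -13.5$)
$101 n w{\left(C,o{\left(-1,1 \right)} \right)} = 101 \left(- \frac{27}{2}\right) \left(-8\right) = \left(- \frac{2727}{2}\right) \left(-8\right) = 10908$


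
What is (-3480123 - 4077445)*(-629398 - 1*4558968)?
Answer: 39211428853888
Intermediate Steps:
(-3480123 - 4077445)*(-629398 - 1*4558968) = -7557568*(-629398 - 4558968) = -7557568*(-5188366) = 39211428853888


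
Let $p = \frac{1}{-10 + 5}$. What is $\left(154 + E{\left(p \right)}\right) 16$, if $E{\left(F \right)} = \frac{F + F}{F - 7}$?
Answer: $\frac{22184}{9} \approx 2464.9$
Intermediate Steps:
$p = - \frac{1}{5}$ ($p = \frac{1}{-5} = - \frac{1}{5} \approx -0.2$)
$E{\left(F \right)} = \frac{2 F}{-7 + F}$
$\left(154 + E{\left(p \right)}\right) 16 = \left(154 + 2 \left(- \frac{1}{5}\right) \frac{1}{-7 - \frac{1}{5}}\right) 16 = \left(154 + 2 \left(- \frac{1}{5}\right) \frac{1}{- \frac{36}{5}}\right) 16 = \left(154 + 2 \left(- \frac{1}{5}\right) \left(- \frac{5}{36}\right)\right) 16 = \left(154 + \frac{1}{18}\right) 16 = \frac{2773}{18} \cdot 16 = \frac{22184}{9}$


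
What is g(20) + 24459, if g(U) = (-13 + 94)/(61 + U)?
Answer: 24460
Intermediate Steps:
g(U) = 81/(61 + U)
g(20) + 24459 = 81/(61 + 20) + 24459 = 81/81 + 24459 = 81*(1/81) + 24459 = 1 + 24459 = 24460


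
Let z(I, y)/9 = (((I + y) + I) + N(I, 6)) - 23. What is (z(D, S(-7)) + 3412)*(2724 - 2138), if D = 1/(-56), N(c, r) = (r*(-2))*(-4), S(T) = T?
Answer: 29318459/14 ≈ 2.0942e+6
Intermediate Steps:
N(c, r) = 8*r (N(c, r) = -2*r*(-4) = 8*r)
D = -1/56 ≈ -0.017857
z(I, y) = 225 + 9*y + 18*I (z(I, y) = 9*((((I + y) + I) + 8*6) - 23) = 9*(((y + 2*I) + 48) - 23) = 9*((48 + y + 2*I) - 23) = 9*(25 + y + 2*I) = 225 + 9*y + 18*I)
(z(D, S(-7)) + 3412)*(2724 - 2138) = ((225 + 9*(-7) + 18*(-1/56)) + 3412)*(2724 - 2138) = ((225 - 63 - 9/28) + 3412)*586 = (4527/28 + 3412)*586 = (100063/28)*586 = 29318459/14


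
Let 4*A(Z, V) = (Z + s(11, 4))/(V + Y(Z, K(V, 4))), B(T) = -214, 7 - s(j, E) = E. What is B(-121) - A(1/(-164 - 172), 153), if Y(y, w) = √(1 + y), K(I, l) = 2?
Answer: -6732670255/31460356 + 1007*√7035/2642669904 ≈ -214.00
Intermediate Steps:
s(j, E) = 7 - E
A(Z, V) = (3 + Z)/(4*(V + √(1 + Z))) (A(Z, V) = ((Z + (7 - 1*4))/(V + √(1 + Z)))/4 = ((Z + (7 - 4))/(V + √(1 + Z)))/4 = ((Z + 3)/(V + √(1 + Z)))/4 = ((3 + Z)/(V + √(1 + Z)))/4 = (3 + Z)/(4*(V + √(1 + Z))))
B(-121) - A(1/(-164 - 172), 153) = -214 - (3 + 1/(-164 - 172))/(4*(153 + √(1 + 1/(-164 - 172)))) = -214 - (3 + 1/(-336))/(4*(153 + √(1 + 1/(-336)))) = -214 - (3 - 1/336)/(4*(153 + √(1 - 1/336))) = -214 - 1007/(4*(153 + √(335/336))*336) = -214 - 1007/(4*(153 + √7035/84)*336) = -214 - 1007/(1344*(153 + √7035/84))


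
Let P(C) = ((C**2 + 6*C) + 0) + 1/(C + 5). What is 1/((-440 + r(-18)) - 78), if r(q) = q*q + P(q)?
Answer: 13/285 ≈ 0.045614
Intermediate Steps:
P(C) = C**2 + 1/(5 + C) + 6*C (P(C) = (C**2 + 6*C) + 1/(5 + C) = C**2 + 1/(5 + C) + 6*C)
r(q) = q**2 + (1 + q**3 + 11*q**2 + 30*q)/(5 + q) (r(q) = q*q + (1 + q**3 + 11*q**2 + 30*q)/(5 + q) = q**2 + (1 + q**3 + 11*q**2 + 30*q)/(5 + q))
1/((-440 + r(-18)) - 78) = 1/((-440 + (1 + 2*(-18)**3 + 16*(-18)**2 + 30*(-18))/(5 - 18)) - 78) = 1/((-440 + (1 + 2*(-5832) + 16*324 - 540)/(-13)) - 78) = 1/((-440 - (1 - 11664 + 5184 - 540)/13) - 78) = 1/((-440 - 1/13*(-7019)) - 78) = 1/((-440 + 7019/13) - 78) = 1/(1299/13 - 78) = 1/(285/13) = 13/285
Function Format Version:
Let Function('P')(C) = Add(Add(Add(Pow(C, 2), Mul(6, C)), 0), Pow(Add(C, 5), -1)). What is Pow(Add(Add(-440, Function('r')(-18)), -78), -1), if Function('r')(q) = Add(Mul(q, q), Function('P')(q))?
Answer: Rational(13, 285) ≈ 0.045614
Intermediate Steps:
Function('P')(C) = Add(Pow(C, 2), Pow(Add(5, C), -1), Mul(6, C)) (Function('P')(C) = Add(Add(Pow(C, 2), Mul(6, C)), Pow(Add(5, C), -1)) = Add(Pow(C, 2), Pow(Add(5, C), -1), Mul(6, C)))
Function('r')(q) = Add(Pow(q, 2), Mul(Pow(Add(5, q), -1), Add(1, Pow(q, 3), Mul(11, Pow(q, 2)), Mul(30, q)))) (Function('r')(q) = Add(Mul(q, q), Mul(Pow(Add(5, q), -1), Add(1, Pow(q, 3), Mul(11, Pow(q, 2)), Mul(30, q)))) = Add(Pow(q, 2), Mul(Pow(Add(5, q), -1), Add(1, Pow(q, 3), Mul(11, Pow(q, 2)), Mul(30, q)))))
Pow(Add(Add(-440, Function('r')(-18)), -78), -1) = Pow(Add(Add(-440, Mul(Pow(Add(5, -18), -1), Add(1, Mul(2, Pow(-18, 3)), Mul(16, Pow(-18, 2)), Mul(30, -18)))), -78), -1) = Pow(Add(Add(-440, Mul(Pow(-13, -1), Add(1, Mul(2, -5832), Mul(16, 324), -540))), -78), -1) = Pow(Add(Add(-440, Mul(Rational(-1, 13), Add(1, -11664, 5184, -540))), -78), -1) = Pow(Add(Add(-440, Mul(Rational(-1, 13), -7019)), -78), -1) = Pow(Add(Add(-440, Rational(7019, 13)), -78), -1) = Pow(Add(Rational(1299, 13), -78), -1) = Pow(Rational(285, 13), -1) = Rational(13, 285)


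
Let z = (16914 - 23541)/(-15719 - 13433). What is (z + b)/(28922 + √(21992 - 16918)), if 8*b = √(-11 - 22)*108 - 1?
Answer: 43137163/12192488897760 - 2983*√5074/24384977795520 - I*√167442/61961260 + 14461*I*√33/30980630 ≈ 3.5293e-6 + 0.0026748*I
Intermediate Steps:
z = 6627/29152 (z = -6627/(-29152) = -6627*(-1/29152) = 6627/29152 ≈ 0.22733)
b = -⅛ + 27*I*√33/2 (b = (√(-11 - 22)*108 - 1)/8 = (√(-33)*108 - 1)/8 = ((I*√33)*108 - 1)/8 = (108*I*√33 - 1)/8 = (-1 + 108*I*√33)/8 = -⅛ + 27*I*√33/2 ≈ -0.125 + 77.552*I)
(z + b)/(28922 + √(21992 - 16918)) = (6627/29152 + (-⅛ + 27*I*√33/2))/(28922 + √(21992 - 16918)) = (2983/29152 + 27*I*√33/2)/(28922 + √5074)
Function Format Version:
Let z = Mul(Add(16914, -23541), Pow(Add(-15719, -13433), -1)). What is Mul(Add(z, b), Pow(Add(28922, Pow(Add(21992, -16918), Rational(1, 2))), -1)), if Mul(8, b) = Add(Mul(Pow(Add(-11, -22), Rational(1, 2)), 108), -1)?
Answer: Add(Rational(43137163, 12192488897760), Mul(Rational(-2983, 24384977795520), Pow(5074, Rational(1, 2))), Mul(Rational(-1, 61961260), I, Pow(167442, Rational(1, 2))), Mul(Rational(14461, 30980630), I, Pow(33, Rational(1, 2)))) ≈ Add(3.5293e-6, Mul(0.0026748, I))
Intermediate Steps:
z = Rational(6627, 29152) (z = Mul(-6627, Pow(-29152, -1)) = Mul(-6627, Rational(-1, 29152)) = Rational(6627, 29152) ≈ 0.22733)
b = Add(Rational(-1, 8), Mul(Rational(27, 2), I, Pow(33, Rational(1, 2)))) (b = Mul(Rational(1, 8), Add(Mul(Pow(Add(-11, -22), Rational(1, 2)), 108), -1)) = Mul(Rational(1, 8), Add(Mul(Pow(-33, Rational(1, 2)), 108), -1)) = Mul(Rational(1, 8), Add(Mul(Mul(I, Pow(33, Rational(1, 2))), 108), -1)) = Mul(Rational(1, 8), Add(Mul(108, I, Pow(33, Rational(1, 2))), -1)) = Mul(Rational(1, 8), Add(-1, Mul(108, I, Pow(33, Rational(1, 2))))) = Add(Rational(-1, 8), Mul(Rational(27, 2), I, Pow(33, Rational(1, 2)))) ≈ Add(-0.12500, Mul(77.552, I)))
Mul(Add(z, b), Pow(Add(28922, Pow(Add(21992, -16918), Rational(1, 2))), -1)) = Mul(Add(Rational(6627, 29152), Add(Rational(-1, 8), Mul(Rational(27, 2), I, Pow(33, Rational(1, 2))))), Pow(Add(28922, Pow(Add(21992, -16918), Rational(1, 2))), -1)) = Mul(Add(Rational(2983, 29152), Mul(Rational(27, 2), I, Pow(33, Rational(1, 2)))), Pow(Add(28922, Pow(5074, Rational(1, 2))), -1)) = Mul(Pow(Add(28922, Pow(5074, Rational(1, 2))), -1), Add(Rational(2983, 29152), Mul(Rational(27, 2), I, Pow(33, Rational(1, 2)))))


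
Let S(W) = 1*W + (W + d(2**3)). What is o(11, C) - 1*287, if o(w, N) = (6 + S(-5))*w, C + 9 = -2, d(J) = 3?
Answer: -298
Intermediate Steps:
C = -11 (C = -9 - 2 = -11)
S(W) = 3 + 2*W (S(W) = 1*W + (W + 3) = W + (3 + W) = 3 + 2*W)
o(w, N) = -w (o(w, N) = (6 + (3 + 2*(-5)))*w = (6 + (3 - 10))*w = (6 - 7)*w = -w)
o(11, C) - 1*287 = -1*11 - 1*287 = -11 - 287 = -298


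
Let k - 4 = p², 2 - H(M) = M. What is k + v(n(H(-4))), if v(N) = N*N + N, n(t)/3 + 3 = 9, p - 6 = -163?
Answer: 24995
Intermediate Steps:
p = -157 (p = 6 - 163 = -157)
H(M) = 2 - M
n(t) = 18 (n(t) = -9 + 3*9 = -9 + 27 = 18)
v(N) = N + N² (v(N) = N² + N = N + N²)
k = 24653 (k = 4 + (-157)² = 4 + 24649 = 24653)
k + v(n(H(-4))) = 24653 + 18*(1 + 18) = 24653 + 18*19 = 24653 + 342 = 24995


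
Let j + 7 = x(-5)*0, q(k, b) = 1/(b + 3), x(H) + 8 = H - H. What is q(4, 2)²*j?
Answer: -7/25 ≈ -0.28000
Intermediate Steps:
x(H) = -8 (x(H) = -8 + (H - H) = -8 + 0 = -8)
q(k, b) = 1/(3 + b)
j = -7 (j = -7 - 8*0 = -7 + 0 = -7)
q(4, 2)²*j = (1/(3 + 2))²*(-7) = (1/5)²*(-7) = (⅕)²*(-7) = (1/25)*(-7) = -7/25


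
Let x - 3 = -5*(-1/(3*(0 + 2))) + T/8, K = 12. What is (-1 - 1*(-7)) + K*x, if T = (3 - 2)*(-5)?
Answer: 89/2 ≈ 44.500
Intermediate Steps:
T = -5 (T = 1*(-5) = -5)
x = 77/24 (x = 3 + (-5*(-1/(3*(0 + 2))) - 5/8) = 3 + (-5/(2*(-3)) - 5*1/8) = 3 + (-5/(-6) - 5/8) = 3 + (-5*(-1/6) - 5/8) = 3 + (5/6 - 5/8) = 3 + 5/24 = 77/24 ≈ 3.2083)
(-1 - 1*(-7)) + K*x = (-1 - 1*(-7)) + 12*(77/24) = (-1 + 7) + 77/2 = 6 + 77/2 = 89/2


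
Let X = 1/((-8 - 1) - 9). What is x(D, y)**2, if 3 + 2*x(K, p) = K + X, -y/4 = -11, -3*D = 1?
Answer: 3721/1296 ≈ 2.8711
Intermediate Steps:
D = -1/3 (D = -1/3*1 = -1/3 ≈ -0.33333)
y = 44 (y = -4*(-11) = 44)
X = -1/18 (X = 1/(-9 - 9) = 1/(-18) = -1/18 ≈ -0.055556)
x(K, p) = -55/36 + K/2 (x(K, p) = -3/2 + (K - 1/18)/2 = -3/2 + (-1/18 + K)/2 = -3/2 + (-1/36 + K/2) = -55/36 + K/2)
x(D, y)**2 = (-55/36 + (1/2)*(-1/3))**2 = (-55/36 - 1/6)**2 = (-61/36)**2 = 3721/1296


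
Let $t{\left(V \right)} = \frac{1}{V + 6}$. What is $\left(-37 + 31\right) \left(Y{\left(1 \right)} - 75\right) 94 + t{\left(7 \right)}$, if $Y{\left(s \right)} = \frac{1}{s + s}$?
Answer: $\frac{546235}{13} \approx 42018.0$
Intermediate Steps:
$Y{\left(s \right)} = \frac{1}{2 s}$
$t{\left(V \right)} = \frac{1}{6 + V}$
$\left(-37 + 31\right) \left(Y{\left(1 \right)} - 75\right) 94 + t{\left(7 \right)} = \left(-37 + 31\right) \left(\frac{1}{2 \cdot 1} - 75\right) 94 + \frac{1}{6 + 7} = - 6 \left(\frac{1}{2} \cdot 1 - 75\right) 94 + \frac{1}{13} = - 6 \left(\frac{1}{2} - 75\right) 94 + \frac{1}{13} = \left(-6\right) \left(- \frac{149}{2}\right) 94 + \frac{1}{13} = 447 \cdot 94 + \frac{1}{13} = 42018 + \frac{1}{13} = \frac{546235}{13}$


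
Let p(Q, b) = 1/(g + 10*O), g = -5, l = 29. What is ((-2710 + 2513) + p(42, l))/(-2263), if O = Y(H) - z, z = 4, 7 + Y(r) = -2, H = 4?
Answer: 26596/305505 ≈ 0.087056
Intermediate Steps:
Y(r) = -9 (Y(r) = -7 - 2 = -9)
O = -13 (O = -9 - 1*4 = -9 - 4 = -13)
p(Q, b) = -1/135 (p(Q, b) = 1/(-5 + 10*(-13)) = 1/(-5 - 130) = 1/(-135) = -1/135)
((-2710 + 2513) + p(42, l))/(-2263) = ((-2710 + 2513) - 1/135)/(-2263) = (-197 - 1/135)*(-1/2263) = -26596/135*(-1/2263) = 26596/305505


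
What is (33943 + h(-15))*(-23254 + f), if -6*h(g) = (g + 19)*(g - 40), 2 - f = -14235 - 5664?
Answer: -341801467/3 ≈ -1.1393e+8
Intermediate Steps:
f = 19901 (f = 2 - (-14235 - 5664) = 2 - 1*(-19899) = 2 + 19899 = 19901)
h(g) = -(-40 + g)*(19 + g)/6 (h(g) = -(g + 19)*(g - 40)/6 = -(19 + g)*(-40 + g)/6 = -(-40 + g)*(19 + g)/6)
(33943 + h(-15))*(-23254 + f) = (33943 + (380/3 - ⅙*(-15)² + (7/2)*(-15)))*(-23254 + 19901) = (33943 + (380/3 - ⅙*225 - 105/2))*(-3353) = (33943 + (380/3 - 75/2 - 105/2))*(-3353) = (33943 + 110/3)*(-3353) = (101939/3)*(-3353) = -341801467/3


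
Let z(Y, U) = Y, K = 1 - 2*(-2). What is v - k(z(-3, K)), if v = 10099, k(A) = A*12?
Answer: 10135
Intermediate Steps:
K = 5 (K = 1 + 4 = 5)
k(A) = 12*A
v - k(z(-3, K)) = 10099 - 12*(-3) = 10099 - 1*(-36) = 10099 + 36 = 10135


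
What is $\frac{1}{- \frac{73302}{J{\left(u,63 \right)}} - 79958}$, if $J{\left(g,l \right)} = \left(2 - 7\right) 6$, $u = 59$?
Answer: $- \frac{5}{387573} \approx -1.2901 \cdot 10^{-5}$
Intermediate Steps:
$J{\left(g,l \right)} = -30$ ($J{\left(g,l \right)} = \left(-5\right) 6 = -30$)
$\frac{1}{- \frac{73302}{J{\left(u,63 \right)}} - 79958} = \frac{1}{- \frac{73302}{-30} - 79958} = \frac{1}{\left(-73302\right) \left(- \frac{1}{30}\right) - 79958} = \frac{1}{\frac{12217}{5} - 79958} = \frac{1}{- \frac{387573}{5}} = - \frac{5}{387573}$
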